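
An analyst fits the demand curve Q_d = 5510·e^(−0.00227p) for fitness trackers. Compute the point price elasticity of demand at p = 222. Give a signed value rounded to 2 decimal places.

-0.50

dQ_d/dp = −0.00227·Q_d = -7.55647. At p = 222, Q_d = 3328.84.
Ed = (dQ_d/dp)·(p/Q_d) = (-7.55647) × (222/3328.84) = -0.5039…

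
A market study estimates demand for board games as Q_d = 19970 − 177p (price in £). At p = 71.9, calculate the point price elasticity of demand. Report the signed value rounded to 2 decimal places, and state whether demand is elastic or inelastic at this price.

dQ_d/dp = −177. At p = 71.9, Q_d = 19970 − 177(71.9) = 7243.7.
Ed = (dQ_d/dp)·(p/Q_d) = −177 × (71.9/7243.7) = -1.7568…
|Ed| = 1.76 > 1, so demand is elastic.

-1.76; elastic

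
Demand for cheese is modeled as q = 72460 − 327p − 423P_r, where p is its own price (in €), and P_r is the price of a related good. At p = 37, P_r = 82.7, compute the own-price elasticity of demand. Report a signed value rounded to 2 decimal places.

At the given values, q = 72460 − 327(37) − 423(82.7) = 25378.9.
∂q/∂p = −327.
E = (-327) × (37/25378.9) = -0.4767…

-0.48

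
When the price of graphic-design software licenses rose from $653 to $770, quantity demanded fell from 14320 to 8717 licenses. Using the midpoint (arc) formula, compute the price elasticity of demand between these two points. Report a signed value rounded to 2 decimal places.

%ΔQ = (8717 − 14320) / [(14320 + 8717)/2] = -5603/11518.5 = -0.486434…
%ΔP = (770 − 653) / [(653 + 770)/2] = 117/711.5 = 0.164441…
Arc Ed = %ΔQ / %ΔP = (-5603/11518.5) / (117/711.5) = -2.9581…

-2.96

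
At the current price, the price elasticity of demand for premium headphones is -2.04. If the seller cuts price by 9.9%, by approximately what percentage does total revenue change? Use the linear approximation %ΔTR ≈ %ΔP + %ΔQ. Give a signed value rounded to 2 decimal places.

+10.30%

%ΔQ ≈ Ed × %ΔP = (-2.04) × (-9.9%) = +20.1960%
%ΔTR ≈ %ΔP + %ΔQ = (-9.9%) + (+20.1960%) = +10.2960%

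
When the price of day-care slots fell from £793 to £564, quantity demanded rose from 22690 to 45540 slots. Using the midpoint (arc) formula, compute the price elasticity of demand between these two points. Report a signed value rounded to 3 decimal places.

-1.985

%ΔQ = (45540 − 22690) / [(22690 + 45540)/2] = 22850/34115 = 0.669793…
%ΔP = (564 − 793) / [(793 + 564)/2] = -229/678.5 = -0.337509…
Arc Ed = %ΔQ / %ΔP = (22850/34115) / (-229/678.5) = -1.98451…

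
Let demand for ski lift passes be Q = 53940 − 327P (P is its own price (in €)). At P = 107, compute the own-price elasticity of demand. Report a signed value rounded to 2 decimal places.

-1.85

At the given values, Q = 53940 − 327(107) = 18951.
∂Q/∂P = −327.
E = (-327) × (107/18951) = -1.8462…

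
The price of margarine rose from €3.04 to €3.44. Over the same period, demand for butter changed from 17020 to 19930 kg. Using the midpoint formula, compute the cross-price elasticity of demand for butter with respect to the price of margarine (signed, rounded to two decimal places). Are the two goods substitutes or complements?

1.28; substitutes

%ΔQ_{butter} = (19930 − 17020)/avg = 2910/18475 = 0.157510…
%ΔP_{margarine} = (3.44 − 3.04)/avg = 0.4/3.24 = 0.123456…
E_cross = (2910/18475) / (0.4/3.24) = 1.2758…
E_cross > 0 ⇒ the goods are substitutes.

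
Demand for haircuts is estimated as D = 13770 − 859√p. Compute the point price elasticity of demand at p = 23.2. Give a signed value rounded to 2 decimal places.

dD/dp = −859/(2√p) = -89.1701. At p = 23.2, D = 9632.51.
Ed = (dD/dp)·(p/D) = (-89.1701) × (23.2/9632.51) = -0.2147…

-0.21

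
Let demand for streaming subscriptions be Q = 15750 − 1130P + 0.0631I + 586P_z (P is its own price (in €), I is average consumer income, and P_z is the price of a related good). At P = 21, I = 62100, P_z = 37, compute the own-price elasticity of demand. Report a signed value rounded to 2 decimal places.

-1.35

At the given values, Q = 15750 − 1130(21) + 0.0631(62100) + 586(37) = 17620.51.
∂Q/∂P = −1130.
E = (-1130) × (21/17620.51) = -1.3467…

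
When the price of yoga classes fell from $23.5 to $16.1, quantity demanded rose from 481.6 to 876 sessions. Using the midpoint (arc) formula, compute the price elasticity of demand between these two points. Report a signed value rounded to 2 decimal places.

-1.55

%ΔQ = (876 − 481.6) / [(481.6 + 876)/2] = 394.4/678.8 = 0.581025…
%ΔP = (16.1 − 23.5) / [(23.5 + 16.1)/2] = -7.4/19.8 = -0.373737…
Arc Ed = %ΔQ / %ΔP = (394.4/678.8) / (-7.4/19.8) = -1.5546…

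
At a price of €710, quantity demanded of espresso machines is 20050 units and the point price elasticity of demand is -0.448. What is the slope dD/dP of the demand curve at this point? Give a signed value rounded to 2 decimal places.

-12.65

Ed = (dD/dP)·(P/D) ⇒ dD/dP = Ed·D/P = (-0.448)·20050/710 = -12.6512…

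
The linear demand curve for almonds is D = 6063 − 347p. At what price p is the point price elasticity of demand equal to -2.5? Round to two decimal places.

Ed = −347p/(6063 − 347p). Set this equal to -2.5:
347p = 2.5·(6063 − 347p) ⇒ 347p(1 + 2.5) = 2.5·6063
p = 2.5·6063 / (347·3.5) = 12.4804…

12.48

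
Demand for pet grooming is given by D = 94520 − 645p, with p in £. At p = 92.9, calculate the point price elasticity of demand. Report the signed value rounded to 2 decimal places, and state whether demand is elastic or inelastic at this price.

dD/dp = −645. At p = 92.9, D = 94520 − 645(92.9) = 34599.5.
Ed = (dD/dp)·(p/D) = −645 × (92.9/34599.5) = -1.7318…
|Ed| = 1.73 > 1, so demand is elastic.

-1.73; elastic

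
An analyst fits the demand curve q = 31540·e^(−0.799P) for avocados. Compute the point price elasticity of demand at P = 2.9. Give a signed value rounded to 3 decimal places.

dq/dP = −0.799·q = -2483.73. At P = 2.9, q = 3108.55.
Ed = (dq/dP)·(P/q) = (-2483.73) × (2.9/3108.55) = -2.3171

-2.317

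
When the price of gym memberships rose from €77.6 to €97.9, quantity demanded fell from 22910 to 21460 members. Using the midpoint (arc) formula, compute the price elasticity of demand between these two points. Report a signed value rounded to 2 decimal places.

%ΔQ = (21460 − 22910) / [(22910 + 21460)/2] = -1450/22185 = -0.065359…
%ΔP = (97.9 − 77.6) / [(77.6 + 97.9)/2] = 20.3/87.75 = 0.231339…
Arc Ed = %ΔQ / %ΔP = (-1450/22185) / (20.3/87.75) = -0.2825…

-0.28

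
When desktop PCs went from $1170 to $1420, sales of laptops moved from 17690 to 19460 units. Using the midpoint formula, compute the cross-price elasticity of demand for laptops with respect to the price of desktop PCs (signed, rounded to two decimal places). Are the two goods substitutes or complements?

%ΔQ_{laptops} = (19460 − 17690)/avg = 1770/18575 = 0.095289…
%ΔP_{desktop PCs} = (1420 − 1170)/avg = 250/1295 = 0.193050…
E_cross = (1770/18575) / (250/1295) = 0.4935…
E_cross > 0 ⇒ the goods are substitutes.

0.49; substitutes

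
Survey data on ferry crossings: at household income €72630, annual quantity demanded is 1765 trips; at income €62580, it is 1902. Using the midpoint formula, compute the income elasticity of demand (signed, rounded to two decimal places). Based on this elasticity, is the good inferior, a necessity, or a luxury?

-0.50; inferior

%ΔQ = (1902 − 1765)/[( 1765 + 1902)/2] = 137/1833.5 = 0.074720…
%ΔIncome = (62580 − 72630)/[( 72630 + 62580)/2] = -10050/67605 = -0.148657…
E_income = (137/1833.5) / (-10050/67605) = -0.5026…
E_income < 0 ⇒ inferior good.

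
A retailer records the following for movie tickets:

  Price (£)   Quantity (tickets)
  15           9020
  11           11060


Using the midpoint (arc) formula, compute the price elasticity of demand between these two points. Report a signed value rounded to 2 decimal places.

-0.66

%ΔQ = (11060 − 9020) / [(9020 + 11060)/2] = 2040/10040 = 0.203187…
%ΔP = (11 − 15) / [(15 + 11)/2] = -4/13 = -0.307692…
Arc Ed = %ΔQ / %ΔP = (2040/10040) / (-4/13) = -0.6603…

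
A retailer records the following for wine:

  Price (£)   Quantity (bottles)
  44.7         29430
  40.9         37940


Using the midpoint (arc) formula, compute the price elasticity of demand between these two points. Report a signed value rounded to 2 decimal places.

%ΔQ = (37940 − 29430) / [(29430 + 37940)/2] = 8510/33685 = 0.252634…
%ΔP = (40.9 − 44.7) / [(44.7 + 40.9)/2] = -3.8/42.8 = -0.088785…
Arc Ed = %ΔQ / %ΔP = (8510/33685) / (-3.8/42.8) = -2.8454…

-2.85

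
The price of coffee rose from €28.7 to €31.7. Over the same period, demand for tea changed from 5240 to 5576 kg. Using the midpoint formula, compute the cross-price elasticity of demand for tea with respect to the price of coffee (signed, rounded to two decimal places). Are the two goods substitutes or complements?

0.63; substitutes

%ΔQ_{tea} = (5576 − 5240)/avg = 336/5408 = 0.062130…
%ΔP_{coffee} = (31.7 − 28.7)/avg = 3/30.2 = 0.099337…
E_cross = (336/5408) / (3/30.2) = 0.6254…
E_cross > 0 ⇒ the goods are substitutes.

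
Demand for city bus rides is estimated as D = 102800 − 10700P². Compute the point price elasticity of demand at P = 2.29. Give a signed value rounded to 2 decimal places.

-2.40

dD/dP = −2·10700·P = -49006. At P = 2.29, D = 46688.13.
Ed = (dD/dP)·(P/D) = (-49006) × (2.29/46688.13) = -2.4036…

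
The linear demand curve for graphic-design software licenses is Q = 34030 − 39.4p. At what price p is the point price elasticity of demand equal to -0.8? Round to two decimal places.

383.87

Ed = −39.4p/(34030 − 39.4p). Set this equal to -0.8:
39.4p = 0.8·(34030 − 39.4p) ⇒ 39.4p(1 + 0.8) = 0.8·34030
p = 0.8·34030 / (39.4·1.8) = 383.8691…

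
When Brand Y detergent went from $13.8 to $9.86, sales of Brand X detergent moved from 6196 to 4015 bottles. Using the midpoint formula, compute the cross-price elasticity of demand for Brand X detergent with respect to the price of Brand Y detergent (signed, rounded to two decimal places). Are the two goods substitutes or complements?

%ΔQ_{Brand X detergent} = (4015 − 6196)/avg = -2181/5105.5 = -0.427186…
%ΔP_{Brand Y detergent} = (9.86 − 13.8)/avg = -3.94/11.83 = -0.333051…
E_cross = (-2181/5105.5) / (-3.94/11.83) = 1.2826…
E_cross > 0 ⇒ the goods are substitutes.

1.28; substitutes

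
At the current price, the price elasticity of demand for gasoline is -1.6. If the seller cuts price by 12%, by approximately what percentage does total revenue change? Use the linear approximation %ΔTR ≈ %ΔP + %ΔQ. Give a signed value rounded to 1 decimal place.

+7.2%

%ΔQ ≈ Ed × %ΔP = (-1.6) × (-12%) = +19.2000%
%ΔTR ≈ %ΔP + %ΔQ = (-12%) + (+19.2000%) = +7.2000%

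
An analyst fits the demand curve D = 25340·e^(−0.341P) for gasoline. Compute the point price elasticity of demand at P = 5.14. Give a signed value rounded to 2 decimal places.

-1.75

dD/dP = −0.341·D = -1497.46. At P = 5.14, D = 4391.38.
Ed = (dD/dP)·(P/D) = (-1497.46) × (5.14/4391.38) = -1.7527…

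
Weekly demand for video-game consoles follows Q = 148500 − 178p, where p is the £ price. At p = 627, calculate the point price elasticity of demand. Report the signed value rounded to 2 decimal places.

dQ/dp = −178. At p = 627, Q = 148500 − 178(627) = 36894.
Ed = (dQ/dp)·(p/Q) = −178 × (627/36894) = -3.0250…

-3.03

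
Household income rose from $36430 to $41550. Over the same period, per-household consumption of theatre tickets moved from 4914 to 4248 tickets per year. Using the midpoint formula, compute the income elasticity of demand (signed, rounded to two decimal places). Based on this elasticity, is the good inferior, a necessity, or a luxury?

%ΔQ = (4248 − 4914)/[( 4914 + 4248)/2] = -666/4581 = -0.145383…
%ΔIncome = (41550 − 36430)/[( 36430 + 41550)/2] = 5120/38990 = 0.131315…
E_income = (-666/4581) / (5120/38990) = -1.1071…
E_income < 0 ⇒ inferior good.

-1.11; inferior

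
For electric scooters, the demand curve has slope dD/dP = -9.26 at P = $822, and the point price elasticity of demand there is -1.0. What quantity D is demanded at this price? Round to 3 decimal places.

Ed = (dD/dP)·(P/D) ⇒ D = (dD/dP)·P/Ed = (-9.26)·822/(-1.0) = 7611.72

7611.720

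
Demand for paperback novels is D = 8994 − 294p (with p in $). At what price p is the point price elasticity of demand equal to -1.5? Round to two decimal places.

18.36

Ed = −294p/(8994 − 294p). Set this equal to -1.5:
294p = 1.5·(8994 − 294p) ⇒ 294p(1 + 1.5) = 1.5·8994
p = 1.5·8994 / (294·2.5) = 18.3551…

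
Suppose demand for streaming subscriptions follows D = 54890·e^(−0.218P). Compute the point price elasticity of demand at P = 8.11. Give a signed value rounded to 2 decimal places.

dD/dP = −0.218·D = -2042.33. At P = 8.11, D = 9368.48.
Ed = (dD/dP)·(P/D) = (-2042.33) × (8.11/9368.48) = -1.7679…

-1.77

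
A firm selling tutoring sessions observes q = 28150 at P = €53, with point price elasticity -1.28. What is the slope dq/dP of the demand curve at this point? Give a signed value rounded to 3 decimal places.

-679.849

Ed = (dq/dP)·(P/q) ⇒ dq/dP = Ed·q/P = (-1.28)·28150/53 = -679.84905…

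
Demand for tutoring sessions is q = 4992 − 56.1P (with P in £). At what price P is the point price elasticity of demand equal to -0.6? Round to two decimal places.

33.37

Ed = −56.1P/(4992 − 56.1P). Set this equal to -0.6:
56.1P = 0.6·(4992 − 56.1P) ⇒ 56.1P(1 + 0.6) = 0.6·4992
P = 0.6·4992 / (56.1·1.6) = 33.3689…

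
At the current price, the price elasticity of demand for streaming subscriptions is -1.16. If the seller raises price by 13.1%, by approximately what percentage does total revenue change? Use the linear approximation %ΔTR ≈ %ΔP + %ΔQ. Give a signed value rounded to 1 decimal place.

-2.1%

%ΔQ ≈ Ed × %ΔP = (-1.16) × (+13.1%) = -15.1960%
%ΔTR ≈ %ΔP + %ΔQ = (+13.1%) + (-15.1960%) = -2.0960%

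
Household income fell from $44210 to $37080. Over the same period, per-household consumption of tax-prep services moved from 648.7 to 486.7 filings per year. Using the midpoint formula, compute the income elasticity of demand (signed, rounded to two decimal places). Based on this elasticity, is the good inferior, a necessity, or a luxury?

%ΔQ = (486.7 − 648.7)/[( 648.7 + 486.7)/2] = -162/567.7 = -0.285361…
%ΔIncome = (37080 − 44210)/[( 44210 + 37080)/2] = -7130/40645 = -0.175421…
E_income = (-162/567.7) / (-7130/40645) = 1.6267…
E_income > 1 ⇒ normal good, luxury.

1.63; luxury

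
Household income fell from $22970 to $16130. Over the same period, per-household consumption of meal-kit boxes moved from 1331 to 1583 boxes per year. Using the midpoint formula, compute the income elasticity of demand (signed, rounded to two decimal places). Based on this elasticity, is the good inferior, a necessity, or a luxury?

%ΔQ = (1583 − 1331)/[( 1331 + 1583)/2] = 252/1457 = 0.172958…
%ΔIncome = (16130 − 22970)/[( 22970 + 16130)/2] = -6840/19550 = -0.349872…
E_income = (252/1457) / (-6840/19550) = -0.4943…
E_income < 0 ⇒ inferior good.

-0.49; inferior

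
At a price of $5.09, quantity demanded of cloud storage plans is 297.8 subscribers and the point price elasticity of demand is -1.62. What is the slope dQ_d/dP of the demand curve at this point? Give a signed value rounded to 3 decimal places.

Ed = (dQ_d/dP)·(P/Q_d) ⇒ dQ_d/dP = Ed·Q_d/P = (-1.62)·297.8/5.09 = -94.78113…

-94.781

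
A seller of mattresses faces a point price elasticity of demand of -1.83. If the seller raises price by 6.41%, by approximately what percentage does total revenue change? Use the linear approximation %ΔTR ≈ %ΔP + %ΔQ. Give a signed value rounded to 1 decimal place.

%ΔQ ≈ Ed × %ΔP = (-1.83) × (+6.41%) = -11.7303%
%ΔTR ≈ %ΔP + %ΔQ = (+6.41%) + (-11.7303%) = -5.3203%

-5.3%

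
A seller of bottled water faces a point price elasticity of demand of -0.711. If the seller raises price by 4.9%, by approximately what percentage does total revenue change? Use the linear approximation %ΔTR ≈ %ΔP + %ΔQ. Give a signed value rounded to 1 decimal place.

+1.4%

%ΔQ ≈ Ed × %ΔP = (-0.711) × (+4.9%) = -3.4839%
%ΔTR ≈ %ΔP + %ΔQ = (+4.9%) + (-3.4839%) = +1.4161%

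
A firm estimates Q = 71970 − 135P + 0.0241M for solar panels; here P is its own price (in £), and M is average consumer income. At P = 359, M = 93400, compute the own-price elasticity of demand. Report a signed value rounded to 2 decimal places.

At the given values, Q = 71970 − 135(359) + 0.0241(93400) = 25755.94.
∂Q/∂P = −135.
E = (-135) × (359/25755.94) = -1.8817…

-1.88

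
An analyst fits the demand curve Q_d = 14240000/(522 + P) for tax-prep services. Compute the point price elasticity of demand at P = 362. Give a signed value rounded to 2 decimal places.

-0.41

dQ_d/dP = −14240000/(522 + P)² = -18.2224. At P = 362, Q_d = 16108.6.
Ed = (dQ_d/dP)·(P/Q_d) = (-18.2224) × (362/16108.6) = -0.4095…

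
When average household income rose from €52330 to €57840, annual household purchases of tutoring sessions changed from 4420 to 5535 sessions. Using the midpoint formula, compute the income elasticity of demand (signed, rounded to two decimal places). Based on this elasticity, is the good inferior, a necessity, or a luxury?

%ΔQ = (5535 − 4420)/[( 4420 + 5535)/2] = 1115/4977.5 = 0.224008…
%ΔIncome = (57840 − 52330)/[( 52330 + 57840)/2] = 5510/55085 = 0.100027…
E_income = (1115/4977.5) / (5510/55085) = 2.2394…
E_income > 1 ⇒ normal good, luxury.

2.24; luxury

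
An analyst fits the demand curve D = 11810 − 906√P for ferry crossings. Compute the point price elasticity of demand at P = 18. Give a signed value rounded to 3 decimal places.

-0.241

dD/dP = −906/(2√P) = -106.773. At P = 18, D = 7966.17.
Ed = (dD/dP)·(P/D) = (-106.773) × (18/7966.17) = -0.24125…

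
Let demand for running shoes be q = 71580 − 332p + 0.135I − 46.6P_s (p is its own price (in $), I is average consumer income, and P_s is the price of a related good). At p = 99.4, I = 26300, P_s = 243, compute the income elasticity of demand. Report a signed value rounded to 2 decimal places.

At the given values, q = 71580 − 332(99.4) + 0.135(26300) − 46.6(243) = 30805.9.
∂q/∂I = 0.135.
E = (0.135) × (26300/30805.9) = 0.1152…

0.12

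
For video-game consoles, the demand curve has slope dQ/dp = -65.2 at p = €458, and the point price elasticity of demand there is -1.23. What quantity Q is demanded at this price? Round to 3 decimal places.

24277.724

Ed = (dQ/dp)·(p/Q) ⇒ Q = (dQ/dp)·p/Ed = (-65.2)·458/(-1.23) = 24277.72357…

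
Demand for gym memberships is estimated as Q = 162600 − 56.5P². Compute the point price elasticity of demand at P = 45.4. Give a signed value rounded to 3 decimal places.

dQ/dP = −2·56.5·P = -5130.2. At P = 45.4, Q = 46144.46.
Ed = (dQ/dP)·(P/Q) = (-5130.2) × (45.4/46144.46) = -5.04743…

-5.047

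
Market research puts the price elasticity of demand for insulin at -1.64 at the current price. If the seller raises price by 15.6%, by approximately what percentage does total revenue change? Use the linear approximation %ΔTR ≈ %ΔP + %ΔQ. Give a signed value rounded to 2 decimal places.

%ΔQ ≈ Ed × %ΔP = (-1.64) × (+15.6%) = -25.5840%
%ΔTR ≈ %ΔP + %ΔQ = (+15.6%) + (-25.5840%) = -9.9840%

-9.98%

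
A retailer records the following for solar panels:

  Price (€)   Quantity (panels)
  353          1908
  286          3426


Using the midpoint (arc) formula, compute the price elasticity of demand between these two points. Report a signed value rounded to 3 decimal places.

%ΔQ = (3426 − 1908) / [(1908 + 3426)/2] = 1518/2667 = 0.569178…
%ΔP = (286 − 353) / [(353 + 286)/2] = -67/319.5 = -0.209702…
Arc Ed = %ΔQ / %ΔP = (1518/2667) / (-67/319.5) = -2.71421…

-2.714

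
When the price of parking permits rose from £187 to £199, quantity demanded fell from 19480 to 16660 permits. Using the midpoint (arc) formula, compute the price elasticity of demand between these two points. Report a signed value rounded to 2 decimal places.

-2.51

%ΔQ = (16660 − 19480) / [(19480 + 16660)/2] = -2820/18070 = -0.156059…
%ΔP = (199 − 187) / [(187 + 199)/2] = 12/193 = 0.062176…
Arc Ed = %ΔQ / %ΔP = (-2820/18070) / (12/193) = -2.5099…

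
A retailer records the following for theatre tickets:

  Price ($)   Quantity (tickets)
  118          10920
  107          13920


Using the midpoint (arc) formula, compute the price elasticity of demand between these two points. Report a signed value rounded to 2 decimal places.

%ΔQ = (13920 − 10920) / [(10920 + 13920)/2] = 3000/12420 = 0.241545…
%ΔP = (107 − 118) / [(118 + 107)/2] = -11/112.5 = -0.097777…
Arc Ed = %ΔQ / %ΔP = (3000/12420) / (-11/112.5) = -2.4703…

-2.47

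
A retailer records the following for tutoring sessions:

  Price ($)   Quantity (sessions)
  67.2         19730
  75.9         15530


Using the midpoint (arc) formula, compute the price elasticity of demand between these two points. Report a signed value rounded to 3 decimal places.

%ΔQ = (15530 − 19730) / [(19730 + 15530)/2] = -4200/17630 = -0.238230…
%ΔP = (75.9 − 67.2) / [(67.2 + 75.9)/2] = 8.7/71.55 = 0.121593…
Arc Ed = %ΔQ / %ΔP = (-4200/17630) / (8.7/71.55) = -1.95923…

-1.959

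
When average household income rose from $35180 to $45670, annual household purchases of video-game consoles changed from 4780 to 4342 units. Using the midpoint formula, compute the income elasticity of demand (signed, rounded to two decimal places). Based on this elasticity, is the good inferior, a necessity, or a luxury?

-0.37; inferior

%ΔQ = (4342 − 4780)/[( 4780 + 4342)/2] = -438/4561 = -0.096031…
%ΔIncome = (45670 − 35180)/[( 35180 + 45670)/2] = 10490/40425 = 0.259492…
E_income = (-438/4561) / (10490/40425) = -0.3700…
E_income < 0 ⇒ inferior good.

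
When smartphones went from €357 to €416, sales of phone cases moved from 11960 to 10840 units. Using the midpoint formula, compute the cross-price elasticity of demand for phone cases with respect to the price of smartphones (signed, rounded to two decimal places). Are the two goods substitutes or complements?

-0.64; complements

%ΔQ_{phone cases} = (10840 − 11960)/avg = -1120/11400 = -0.098245…
%ΔP_{smartphones} = (416 − 357)/avg = 59/386.5 = 0.152652…
E_cross = (-1120/11400) / (59/386.5) = -0.6435…
E_cross < 0 ⇒ the goods are complements.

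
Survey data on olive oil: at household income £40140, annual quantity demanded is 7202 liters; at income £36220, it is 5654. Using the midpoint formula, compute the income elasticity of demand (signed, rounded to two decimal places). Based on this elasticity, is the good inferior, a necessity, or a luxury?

%ΔQ = (5654 − 7202)/[( 7202 + 5654)/2] = -1548/6428 = -0.240821…
%ΔIncome = (36220 − 40140)/[( 40140 + 36220)/2] = -3920/38180 = -0.102671…
E_income = (-1548/6428) / (-3920/38180) = 2.3455…
E_income > 1 ⇒ normal good, luxury.

2.35; luxury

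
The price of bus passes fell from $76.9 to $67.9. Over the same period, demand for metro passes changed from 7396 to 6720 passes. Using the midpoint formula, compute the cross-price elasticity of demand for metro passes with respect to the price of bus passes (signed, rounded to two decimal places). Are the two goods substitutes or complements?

%ΔQ_{metro passes} = (6720 − 7396)/avg = -676/7058 = -0.095777…
%ΔP_{bus passes} = (67.9 − 76.9)/avg = -9/72.4 = -0.124309…
E_cross = (-676/7058) / (-9/72.4) = 0.7704…
E_cross > 0 ⇒ the goods are substitutes.

0.77; substitutes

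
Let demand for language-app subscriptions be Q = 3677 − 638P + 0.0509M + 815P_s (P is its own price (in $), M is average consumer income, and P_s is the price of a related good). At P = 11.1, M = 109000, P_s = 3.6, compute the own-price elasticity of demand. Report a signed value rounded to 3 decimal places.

-1.395

At the given values, Q = 3677 − 638(11.1) + 0.0509(109000) + 815(3.6) = 5077.3.
∂Q/∂P = −638.
E = (-638) × (11.1/5077.3) = -1.39479…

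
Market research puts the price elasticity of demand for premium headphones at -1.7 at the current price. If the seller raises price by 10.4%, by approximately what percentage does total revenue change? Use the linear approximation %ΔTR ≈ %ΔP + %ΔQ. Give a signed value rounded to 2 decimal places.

-7.28%

%ΔQ ≈ Ed × %ΔP = (-1.7) × (+10.4%) = -17.6800%
%ΔTR ≈ %ΔP + %ΔQ = (+10.4%) + (-17.6800%) = -7.2800%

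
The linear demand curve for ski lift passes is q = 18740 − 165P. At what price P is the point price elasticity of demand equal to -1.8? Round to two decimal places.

73.01

Ed = −165P/(18740 − 165P). Set this equal to -1.8:
165P = 1.8·(18740 − 165P) ⇒ 165P(1 + 1.8) = 1.8·18740
P = 1.8·18740 / (165·2.8) = 73.0129…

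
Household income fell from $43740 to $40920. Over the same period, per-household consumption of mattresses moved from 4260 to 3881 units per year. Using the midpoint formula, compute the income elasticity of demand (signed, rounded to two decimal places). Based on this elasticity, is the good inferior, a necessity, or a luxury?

%ΔQ = (3881 − 4260)/[( 4260 + 3881)/2] = -379/4070.5 = -0.093108…
%ΔIncome = (40920 − 43740)/[( 43740 + 40920)/2] = -2820/42330 = -0.066619…
E_income = (-379/4070.5) / (-2820/42330) = 1.3976…
E_income > 1 ⇒ normal good, luxury.

1.40; luxury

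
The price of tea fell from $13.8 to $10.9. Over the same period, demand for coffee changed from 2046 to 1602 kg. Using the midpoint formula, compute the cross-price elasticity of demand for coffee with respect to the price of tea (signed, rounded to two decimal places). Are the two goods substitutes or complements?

%ΔQ_{coffee} = (1602 − 2046)/avg = -444/1824 = -0.243421…
%ΔP_{tea} = (10.9 − 13.8)/avg = -2.9/12.35 = -0.234817…
E_cross = (-444/1824) / (-2.9/12.35) = 1.0366…
E_cross > 0 ⇒ the goods are substitutes.

1.04; substitutes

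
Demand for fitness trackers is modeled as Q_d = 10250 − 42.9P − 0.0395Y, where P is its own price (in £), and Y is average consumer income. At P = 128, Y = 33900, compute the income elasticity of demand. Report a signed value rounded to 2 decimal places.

At the given values, Q_d = 10250 − 42.9(128) − 0.0395(33900) = 3419.75.
∂Q_d/∂Y = -0.0395.
E = (-0.0395) × (33900/3419.75) = -0.3915…

-0.39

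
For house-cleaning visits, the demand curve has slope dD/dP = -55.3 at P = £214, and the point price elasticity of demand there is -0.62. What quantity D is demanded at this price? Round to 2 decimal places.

Ed = (dD/dP)·(P/D) ⇒ D = (dD/dP)·P/Ed = (-55.3)·214/(-0.62) = 19087.4193…

19087.42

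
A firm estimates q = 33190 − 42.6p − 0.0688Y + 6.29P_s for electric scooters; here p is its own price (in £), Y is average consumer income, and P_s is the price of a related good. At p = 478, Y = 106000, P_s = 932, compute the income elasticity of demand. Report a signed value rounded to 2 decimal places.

-0.64

At the given values, q = 33190 − 42.6(478) − 0.0688(106000) + 6.29(932) = 11396.68.
∂q/∂Y = -0.0688.
E = (-0.0688) × (106000/11396.68) = -0.6399…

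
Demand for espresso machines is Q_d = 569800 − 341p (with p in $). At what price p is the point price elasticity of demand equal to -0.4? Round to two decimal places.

Ed = −341p/(569800 − 341p). Set this equal to -0.4:
341p = 0.4·(569800 − 341p) ⇒ 341p(1 + 0.4) = 0.4·569800
p = 0.4·569800 / (341·1.4) = 477.4193…

477.42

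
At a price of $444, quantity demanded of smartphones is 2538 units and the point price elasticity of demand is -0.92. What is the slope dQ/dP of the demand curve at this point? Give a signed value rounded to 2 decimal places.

-5.26

Ed = (dQ/dP)·(P/Q) ⇒ dQ/dP = Ed·Q/P = (-0.92)·2538/444 = -5.2589…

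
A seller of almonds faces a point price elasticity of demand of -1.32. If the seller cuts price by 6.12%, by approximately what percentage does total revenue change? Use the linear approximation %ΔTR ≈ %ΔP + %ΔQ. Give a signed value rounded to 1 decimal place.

+2.0%

%ΔQ ≈ Ed × %ΔP = (-1.32) × (-6.12%) = +8.0784%
%ΔTR ≈ %ΔP + %ΔQ = (-6.12%) + (+8.0784%) = +1.9584%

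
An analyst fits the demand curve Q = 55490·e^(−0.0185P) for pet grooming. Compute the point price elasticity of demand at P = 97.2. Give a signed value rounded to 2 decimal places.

-1.80

dQ/dP = −0.0185·Q = -169.996. At P = 97.2, Q = 9188.96.
Ed = (dQ/dP)·(P/Q) = (-169.996) × (97.2/9188.96) = -1.7982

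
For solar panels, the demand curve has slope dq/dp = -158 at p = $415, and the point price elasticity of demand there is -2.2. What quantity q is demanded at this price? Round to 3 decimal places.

Ed = (dq/dp)·(p/q) ⇒ q = (dq/dp)·p/Ed = (-158)·415/(-2.2) = 29804.54545…

29804.545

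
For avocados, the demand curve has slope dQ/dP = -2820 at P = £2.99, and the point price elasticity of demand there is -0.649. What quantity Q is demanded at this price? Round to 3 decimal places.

12991.988

Ed = (dQ/dP)·(P/Q) ⇒ Q = (dQ/dP)·P/Ed = (-2820)·2.99/(-0.649) = 12991.98767…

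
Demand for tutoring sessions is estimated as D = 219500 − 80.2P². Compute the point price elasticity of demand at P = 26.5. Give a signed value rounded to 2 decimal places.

dD/dP = −2·80.2·P = -4250.6. At P = 26.5, D = 163179.55.
Ed = (dD/dP)·(P/D) = (-4250.6) × (26.5/163179.55) = -0.6902…

-0.69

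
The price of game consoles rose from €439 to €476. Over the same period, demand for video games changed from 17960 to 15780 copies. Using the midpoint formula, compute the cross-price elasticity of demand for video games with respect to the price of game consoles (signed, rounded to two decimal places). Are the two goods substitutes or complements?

%ΔQ_{video games} = (15780 − 17960)/avg = -2180/16870 = -0.129223…
%ΔP_{game consoles} = (476 − 439)/avg = 37/457.5 = 0.080874…
E_cross = (-2180/16870) / (37/457.5) = -1.5978…
E_cross < 0 ⇒ the goods are complements.

-1.60; complements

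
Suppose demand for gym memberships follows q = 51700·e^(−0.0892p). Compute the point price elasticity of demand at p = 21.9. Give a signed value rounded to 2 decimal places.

-1.95

dq/dp = −0.0892·q = -653.837. At p = 21.9, q = 7330.02.
Ed = (dq/dp)·(p/q) = (-653.837) × (21.9/7330.02) = -1.9534…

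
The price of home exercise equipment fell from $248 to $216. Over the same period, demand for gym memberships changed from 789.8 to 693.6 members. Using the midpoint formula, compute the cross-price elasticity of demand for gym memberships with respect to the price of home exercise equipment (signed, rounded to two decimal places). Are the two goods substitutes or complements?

%ΔQ_{gym memberships} = (693.6 − 789.8)/avg = -96.2/741.7 = -0.129702…
%ΔP_{home exercise equipment} = (216 − 248)/avg = -32/232 = -0.137931…
E_cross = (-96.2/741.7) / (-32/232) = 0.9403…
E_cross > 0 ⇒ the goods are substitutes.

0.94; substitutes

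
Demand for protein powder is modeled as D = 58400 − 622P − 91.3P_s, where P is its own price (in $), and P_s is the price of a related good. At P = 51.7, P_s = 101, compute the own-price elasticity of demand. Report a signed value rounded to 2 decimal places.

At the given values, D = 58400 − 622(51.7) − 91.3(101) = 17021.3.
∂D/∂P = −622.
E = (-622) × (51.7/17021.3) = -1.8892…

-1.89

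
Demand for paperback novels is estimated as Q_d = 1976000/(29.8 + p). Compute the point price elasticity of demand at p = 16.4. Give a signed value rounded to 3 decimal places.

-0.355

dQ_d/dp = −1976000/(29.8 + p)² = -925.77. At p = 16.4, Q_d = 42770.6.
Ed = (dQ_d/dp)·(p/Q_d) = (-925.77) × (16.4/42770.6) = -0.35497…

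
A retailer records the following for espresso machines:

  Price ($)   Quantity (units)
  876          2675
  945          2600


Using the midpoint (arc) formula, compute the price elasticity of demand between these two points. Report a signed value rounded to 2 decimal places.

%ΔQ = (2600 − 2675) / [(2675 + 2600)/2] = -75/2637.5 = -0.028436…
%ΔP = (945 − 876) / [(876 + 945)/2] = 69/910.5 = 0.075782…
Arc Ed = %ΔQ / %ΔP = (-75/2637.5) / (69/910.5) = -0.3752…

-0.38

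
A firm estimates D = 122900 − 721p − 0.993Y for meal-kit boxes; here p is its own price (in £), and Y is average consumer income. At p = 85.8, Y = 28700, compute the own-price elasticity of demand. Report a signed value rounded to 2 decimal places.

-1.90

At the given values, D = 122900 − 721(85.8) − 0.993(28700) = 32539.1.
∂D/∂p = −721.
E = (-721) × (85.8/32539.1) = -1.9011…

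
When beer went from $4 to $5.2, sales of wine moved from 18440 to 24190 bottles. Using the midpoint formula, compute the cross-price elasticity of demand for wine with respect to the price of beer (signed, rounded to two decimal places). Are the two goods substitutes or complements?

%ΔQ_{wine} = (24190 − 18440)/avg = 5750/21315 = 0.269763…
%ΔP_{beer} = (5.2 − 4)/avg = 1.2/4.6 = 0.260869…
E_cross = (5750/21315) / (1.2/4.6) = 1.0340…
E_cross > 0 ⇒ the goods are substitutes.

1.03; substitutes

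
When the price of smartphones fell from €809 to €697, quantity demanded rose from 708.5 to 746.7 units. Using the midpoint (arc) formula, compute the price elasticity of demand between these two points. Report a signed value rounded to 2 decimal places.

%ΔQ = (746.7 − 708.5) / [(708.5 + 746.7)/2] = 38.2/727.6 = 0.052501…
%ΔP = (697 − 809) / [(809 + 697)/2] = -112/753 = -0.148738…
Arc Ed = %ΔQ / %ΔP = (38.2/727.6) / (-112/753) = -0.3529…

-0.35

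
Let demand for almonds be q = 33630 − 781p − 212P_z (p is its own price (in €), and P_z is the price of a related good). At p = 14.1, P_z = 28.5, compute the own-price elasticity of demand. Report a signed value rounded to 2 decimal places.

-0.66

At the given values, q = 33630 − 781(14.1) − 212(28.5) = 16575.9.
∂q/∂p = −781.
E = (-781) × (14.1/16575.9) = -0.6643…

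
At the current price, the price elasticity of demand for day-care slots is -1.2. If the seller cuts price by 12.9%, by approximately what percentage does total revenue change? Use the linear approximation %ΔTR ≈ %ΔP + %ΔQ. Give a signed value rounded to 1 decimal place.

+2.6%

%ΔQ ≈ Ed × %ΔP = (-1.2) × (-12.9%) = +15.4800%
%ΔTR ≈ %ΔP + %ΔQ = (-12.9%) + (+15.4800%) = +2.5800%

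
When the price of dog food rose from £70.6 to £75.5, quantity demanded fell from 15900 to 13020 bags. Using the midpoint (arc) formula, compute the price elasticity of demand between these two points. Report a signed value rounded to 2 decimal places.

%ΔQ = (13020 − 15900) / [(15900 + 13020)/2] = -2880/14460 = -0.199170…
%ΔP = (75.5 − 70.6) / [(70.6 + 75.5)/2] = 4.9/73.05 = 0.067077…
Arc Ed = %ΔQ / %ΔP = (-2880/14460) / (4.9/73.05) = -2.9692…

-2.97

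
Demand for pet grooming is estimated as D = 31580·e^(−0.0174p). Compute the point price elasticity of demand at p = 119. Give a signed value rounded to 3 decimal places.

-2.071

dD/dp = −0.0174·D = -69.2965. At p = 119, D = 3982.56.
Ed = (dD/dp)·(p/D) = (-69.2965) × (119/3982.56) = -2.0706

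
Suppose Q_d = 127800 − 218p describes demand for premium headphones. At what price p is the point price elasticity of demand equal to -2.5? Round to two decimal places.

418.74

Ed = −218p/(127800 − 218p). Set this equal to -2.5:
218p = 2.5·(127800 − 218p) ⇒ 218p(1 + 2.5) = 2.5·127800
p = 2.5·127800 / (218·3.5) = 418.7418…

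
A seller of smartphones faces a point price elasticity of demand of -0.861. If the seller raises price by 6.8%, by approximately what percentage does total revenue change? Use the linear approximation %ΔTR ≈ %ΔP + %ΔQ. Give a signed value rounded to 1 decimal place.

+0.9%

%ΔQ ≈ Ed × %ΔP = (-0.861) × (+6.8%) = -5.8548%
%ΔTR ≈ %ΔP + %ΔQ = (+6.8%) + (-5.8548%) = +0.9452%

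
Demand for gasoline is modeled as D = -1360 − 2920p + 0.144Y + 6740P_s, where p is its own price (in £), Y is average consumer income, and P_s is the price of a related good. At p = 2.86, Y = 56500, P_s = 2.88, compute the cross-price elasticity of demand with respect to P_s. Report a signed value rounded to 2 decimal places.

1.09

At the given values, D = -1360 − 2920(2.86) + 0.144(56500) + 6740(2.88) = 17836.
∂D/∂P_s = 6740.
E = (6740) × (2.88/17836) = 1.0883…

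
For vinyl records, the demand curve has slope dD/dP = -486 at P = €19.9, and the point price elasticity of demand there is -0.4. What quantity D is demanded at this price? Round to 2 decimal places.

24178.50

Ed = (dD/dP)·(P/D) ⇒ D = (dD/dP)·P/Ed = (-486)·19.9/(-0.4) = 24178.5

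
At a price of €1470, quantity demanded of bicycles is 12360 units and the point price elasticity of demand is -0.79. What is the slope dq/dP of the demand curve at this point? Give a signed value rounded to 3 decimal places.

Ed = (dq/dP)·(P/q) ⇒ dq/dP = Ed·q/P = (-0.79)·12360/1470 = -6.64244…

-6.642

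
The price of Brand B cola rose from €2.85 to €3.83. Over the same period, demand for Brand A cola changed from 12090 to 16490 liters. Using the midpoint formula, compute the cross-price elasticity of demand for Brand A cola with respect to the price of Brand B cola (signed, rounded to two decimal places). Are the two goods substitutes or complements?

1.05; substitutes

%ΔQ_{Brand A cola} = (16490 − 12090)/avg = 4400/14290 = 0.307907…
%ΔP_{Brand B cola} = (3.83 − 2.85)/avg = 0.98/3.34 = 0.293413…
E_cross = (4400/14290) / (0.98/3.34) = 1.0493…
E_cross > 0 ⇒ the goods are substitutes.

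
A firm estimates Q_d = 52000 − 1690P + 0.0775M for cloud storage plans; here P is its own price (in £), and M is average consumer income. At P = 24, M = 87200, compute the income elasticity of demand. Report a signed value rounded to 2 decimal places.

0.37

At the given values, Q_d = 52000 − 1690(24) + 0.0775(87200) = 18198.
∂Q_d/∂M = 0.0775.
E = (0.0775) × (87200/18198) = 0.3713…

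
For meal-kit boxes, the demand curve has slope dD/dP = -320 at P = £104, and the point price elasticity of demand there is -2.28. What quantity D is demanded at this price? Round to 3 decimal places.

Ed = (dD/dP)·(P/D) ⇒ D = (dD/dP)·P/Ed = (-320)·104/(-2.28) = 14596.49122…

14596.491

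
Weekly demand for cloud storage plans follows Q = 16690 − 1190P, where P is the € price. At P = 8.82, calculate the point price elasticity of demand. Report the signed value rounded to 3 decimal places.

-1.694

dQ/dP = −1190. At P = 8.82, Q = 16690 − 1190(8.82) = 6194.2.
Ed = (dQ/dP)·(P/Q) = −1190 × (8.82/6194.2) = -1.69445…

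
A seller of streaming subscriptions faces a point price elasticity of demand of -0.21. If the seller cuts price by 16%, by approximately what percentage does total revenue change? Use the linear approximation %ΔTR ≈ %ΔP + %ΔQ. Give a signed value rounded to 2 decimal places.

-12.64%

%ΔQ ≈ Ed × %ΔP = (-0.21) × (-16%) = +3.3600%
%ΔTR ≈ %ΔP + %ΔQ = (-16%) + (+3.3600%) = -12.6400%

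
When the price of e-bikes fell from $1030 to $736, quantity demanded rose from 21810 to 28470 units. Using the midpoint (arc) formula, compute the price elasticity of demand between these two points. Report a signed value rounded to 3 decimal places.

-0.796

%ΔQ = (28470 − 21810) / [(21810 + 28470)/2] = 6660/25140 = 0.264916…
%ΔP = (736 − 1030) / [(1030 + 736)/2] = -294/883 = -0.332955…
Arc Ed = %ΔQ / %ΔP = (6660/25140) / (-294/883) = -0.79565…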